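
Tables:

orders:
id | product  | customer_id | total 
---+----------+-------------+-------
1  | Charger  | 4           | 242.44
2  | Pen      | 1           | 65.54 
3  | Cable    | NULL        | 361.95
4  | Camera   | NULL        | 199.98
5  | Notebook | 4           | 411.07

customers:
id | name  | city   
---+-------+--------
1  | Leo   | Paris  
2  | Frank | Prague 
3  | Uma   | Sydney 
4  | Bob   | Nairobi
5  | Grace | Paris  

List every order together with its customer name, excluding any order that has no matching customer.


INNER JOIN keeps only orders rows whose customer_id matches an id in customers. Walk through each order:
  - order 1 (Charger): customer_id=4 -> matches Bob
  - order 2 (Pen): customer_id=1 -> matches Leo
  - order 3 (Cable): customer_id=NULL, no match -> dropped
  - order 4 (Camera): customer_id=NULL, no match -> dropped
  - order 5 (Notebook): customer_id=4 -> matches Bob
So 2 of 5 rows are dropped.

SQL:
SELECT a.product, b.name AS customer
FROM orders a
INNER JOIN customers b ON a.customer_id = b.id

Result:
product  | customer
---------+---------
Charger  | Bob     
Pen      | Leo     
Notebook | Bob     


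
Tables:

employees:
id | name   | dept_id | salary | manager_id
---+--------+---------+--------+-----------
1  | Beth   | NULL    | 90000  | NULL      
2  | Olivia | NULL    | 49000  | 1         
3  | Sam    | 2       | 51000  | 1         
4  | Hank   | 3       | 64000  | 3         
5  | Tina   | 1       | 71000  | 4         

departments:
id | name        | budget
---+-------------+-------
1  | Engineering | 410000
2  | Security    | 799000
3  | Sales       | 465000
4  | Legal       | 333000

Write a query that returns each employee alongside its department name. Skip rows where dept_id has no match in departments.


INNER JOIN keeps only employees rows whose dept_id matches an id in departments. Walk through each employee:
  - employee 1 (Beth): dept_id=NULL, no match -> dropped
  - employee 2 (Olivia): dept_id=NULL, no match -> dropped
  - employee 3 (Sam): dept_id=2 -> matches Security
  - employee 4 (Hank): dept_id=3 -> matches Sales
  - employee 5 (Tina): dept_id=1 -> matches Engineering
So 2 of 5 rows are dropped.

SQL:
SELECT a.name, b.name AS department
FROM employees a
INNER JOIN departments b ON a.dept_id = b.id

Result:
name | department 
-----+------------
Sam  | Security   
Hank | Sales      
Tina | Engineering


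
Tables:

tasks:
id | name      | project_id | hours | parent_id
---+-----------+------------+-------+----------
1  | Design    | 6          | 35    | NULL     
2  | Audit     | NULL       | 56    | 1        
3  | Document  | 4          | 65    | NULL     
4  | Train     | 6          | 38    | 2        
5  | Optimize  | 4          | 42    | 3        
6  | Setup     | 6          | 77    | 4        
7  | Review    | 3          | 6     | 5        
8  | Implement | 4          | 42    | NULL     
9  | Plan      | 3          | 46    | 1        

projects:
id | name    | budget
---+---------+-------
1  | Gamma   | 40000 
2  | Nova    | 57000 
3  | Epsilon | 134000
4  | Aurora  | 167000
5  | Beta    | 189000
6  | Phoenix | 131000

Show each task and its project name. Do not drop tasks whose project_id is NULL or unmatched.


LEFT JOIN keeps every row from tasks (the left table); where project_id has no match in projects, the project columns become NULL. Walk through each task:
  - task 1 (Design): project_id=6 -> matches Phoenix
  - task 2 (Audit): project_id=NULL, no match -> kept with NULL
  - task 3 (Document): project_id=4 -> matches Aurora
  - task 4 (Train): project_id=6 -> matches Phoenix
  - task 5 (Optimize): project_id=4 -> matches Aurora
  - task 6 (Setup): project_id=6 -> matches Phoenix
  - task 7 (Review): project_id=3 -> matches Epsilon
  - task 8 (Implement): project_id=4 -> matches Aurora
  - task 9 (Plan): project_id=3 -> matches Epsilon
All 9 rows appear; 1 has NULL project.

SQL:
SELECT a.name, b.name AS project
FROM tasks a
LEFT JOIN projects b ON a.project_id = b.id

Result:
name      | project
----------+--------
Design    | Phoenix
Audit     | NULL   
Document  | Aurora 
Train     | Phoenix
Optimize  | Aurora 
Setup     | Phoenix
Review    | Epsilon
Implement | Aurora 
Plan      | Epsilon


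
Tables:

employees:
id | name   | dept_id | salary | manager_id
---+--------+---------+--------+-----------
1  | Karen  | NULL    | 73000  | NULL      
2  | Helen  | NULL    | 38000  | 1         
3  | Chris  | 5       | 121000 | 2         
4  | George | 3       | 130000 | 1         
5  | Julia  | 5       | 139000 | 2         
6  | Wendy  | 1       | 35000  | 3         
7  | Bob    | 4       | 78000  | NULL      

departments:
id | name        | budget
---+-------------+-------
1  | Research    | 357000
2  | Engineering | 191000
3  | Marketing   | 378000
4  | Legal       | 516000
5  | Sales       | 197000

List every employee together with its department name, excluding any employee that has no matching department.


INNER JOIN keeps only employees rows whose dept_id matches an id in departments. Walk through each employee:
  - employee 1 (Karen): dept_id=NULL, no match -> dropped
  - employee 2 (Helen): dept_id=NULL, no match -> dropped
  - employee 3 (Chris): dept_id=5 -> matches Sales
  - employee 4 (George): dept_id=3 -> matches Marketing
  - employee 5 (Julia): dept_id=5 -> matches Sales
  - employee 6 (Wendy): dept_id=1 -> matches Research
  - employee 7 (Bob): dept_id=4 -> matches Legal
So 2 of 7 rows are dropped.

SQL:
SELECT a.name, b.name AS department
FROM employees a
INNER JOIN departments b ON a.dept_id = b.id

Result:
name   | department
-------+-----------
Chris  | Sales     
George | Marketing 
Julia  | Sales     
Wendy  | Research  
Bob    | Legal     


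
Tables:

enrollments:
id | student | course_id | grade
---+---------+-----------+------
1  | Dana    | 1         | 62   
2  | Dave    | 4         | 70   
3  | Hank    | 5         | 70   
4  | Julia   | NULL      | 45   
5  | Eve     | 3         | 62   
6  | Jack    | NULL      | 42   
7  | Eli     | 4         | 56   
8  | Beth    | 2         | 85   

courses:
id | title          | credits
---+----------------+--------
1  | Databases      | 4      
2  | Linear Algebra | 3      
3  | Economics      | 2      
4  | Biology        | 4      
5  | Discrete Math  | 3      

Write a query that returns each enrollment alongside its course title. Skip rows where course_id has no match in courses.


INNER JOIN keeps only enrollments rows whose course_id matches an id in courses. Walk through each enrollment:
  - enrollment 1 (Dana): course_id=1 -> matches Databases
  - enrollment 2 (Dave): course_id=4 -> matches Biology
  - enrollment 3 (Hank): course_id=5 -> matches Discrete Math
  - enrollment 4 (Julia): course_id=NULL, no match -> dropped
  - enrollment 5 (Eve): course_id=3 -> matches Economics
  - enrollment 6 (Jack): course_id=NULL, no match -> dropped
  - enrollment 7 (Eli): course_id=4 -> matches Biology
  - enrollment 8 (Beth): course_id=2 -> matches Linear Algebra
So 2 of 8 rows are dropped.

SQL:
SELECT a.student, b.title AS course
FROM enrollments a
INNER JOIN courses b ON a.course_id = b.id

Result:
student | course        
--------+---------------
Dana    | Databases     
Dave    | Biology       
Hank    | Discrete Math 
Eve     | Economics     
Eli     | Biology       
Beth    | Linear Algebra


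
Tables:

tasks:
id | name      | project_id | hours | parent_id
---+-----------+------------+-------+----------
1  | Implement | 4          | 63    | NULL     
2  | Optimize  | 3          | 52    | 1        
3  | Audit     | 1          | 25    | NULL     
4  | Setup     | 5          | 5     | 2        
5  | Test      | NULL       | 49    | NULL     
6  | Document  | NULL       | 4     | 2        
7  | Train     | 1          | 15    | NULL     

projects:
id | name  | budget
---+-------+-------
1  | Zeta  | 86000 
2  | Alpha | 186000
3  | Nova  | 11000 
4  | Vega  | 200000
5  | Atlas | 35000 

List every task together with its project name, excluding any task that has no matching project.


INNER JOIN keeps only tasks rows whose project_id matches an id in projects. Walk through each task:
  - task 1 (Implement): project_id=4 -> matches Vega
  - task 2 (Optimize): project_id=3 -> matches Nova
  - task 3 (Audit): project_id=1 -> matches Zeta
  - task 4 (Setup): project_id=5 -> matches Atlas
  - task 5 (Test): project_id=NULL, no match -> dropped
  - task 6 (Document): project_id=NULL, no match -> dropped
  - task 7 (Train): project_id=1 -> matches Zeta
So 2 of 7 rows are dropped.

SQL:
SELECT a.name, b.name AS project
FROM tasks a
INNER JOIN projects b ON a.project_id = b.id

Result:
name      | project
----------+--------
Implement | Vega   
Optimize  | Nova   
Audit     | Zeta   
Setup     | Atlas  
Train     | Zeta   


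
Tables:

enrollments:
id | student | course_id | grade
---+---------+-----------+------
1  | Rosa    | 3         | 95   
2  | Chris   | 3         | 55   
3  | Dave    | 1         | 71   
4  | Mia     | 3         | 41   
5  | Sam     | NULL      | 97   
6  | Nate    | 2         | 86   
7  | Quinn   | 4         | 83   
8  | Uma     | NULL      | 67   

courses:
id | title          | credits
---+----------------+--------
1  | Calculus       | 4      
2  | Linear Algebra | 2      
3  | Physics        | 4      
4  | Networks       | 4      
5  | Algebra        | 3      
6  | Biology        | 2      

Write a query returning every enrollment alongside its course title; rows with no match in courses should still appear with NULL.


LEFT JOIN keeps every row from enrollments (the left table); where course_id has no match in courses, the course columns become NULL. Walk through each enrollment:
  - enrollment 1 (Rosa): course_id=3 -> matches Physics
  - enrollment 2 (Chris): course_id=3 -> matches Physics
  - enrollment 3 (Dave): course_id=1 -> matches Calculus
  - enrollment 4 (Mia): course_id=3 -> matches Physics
  - enrollment 5 (Sam): course_id=NULL, no match -> kept with NULL
  - enrollment 6 (Nate): course_id=2 -> matches Linear Algebra
  - enrollment 7 (Quinn): course_id=4 -> matches Networks
  - enrollment 8 (Uma): course_id=NULL, no match -> kept with NULL
All 8 rows appear; 2 have NULL course.

SQL:
SELECT a.student, b.title AS course
FROM enrollments a
LEFT JOIN courses b ON a.course_id = b.id

Result:
student | course        
--------+---------------
Rosa    | Physics       
Chris   | Physics       
Dave    | Calculus      
Mia     | Physics       
Sam     | NULL          
Nate    | Linear Algebra
Quinn   | Networks      
Uma     | NULL          


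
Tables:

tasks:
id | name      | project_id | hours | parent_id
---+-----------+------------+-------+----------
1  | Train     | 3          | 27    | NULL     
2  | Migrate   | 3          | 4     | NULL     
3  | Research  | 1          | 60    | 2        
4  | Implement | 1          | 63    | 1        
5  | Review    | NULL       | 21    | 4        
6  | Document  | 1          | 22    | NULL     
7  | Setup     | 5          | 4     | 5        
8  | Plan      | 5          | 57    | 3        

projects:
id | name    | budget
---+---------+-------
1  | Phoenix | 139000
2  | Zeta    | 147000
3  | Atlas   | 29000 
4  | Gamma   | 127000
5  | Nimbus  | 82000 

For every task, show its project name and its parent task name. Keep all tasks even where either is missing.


Two LEFT JOINs from the same base table tasks: one to projects via project_id, one to tasks itself via parent_id. Both are LEFT so every task is preserved.
Match against projects:
  - task 1 (Train): project_id=3 -> matches Atlas
  - task 2 (Migrate): project_id=3 -> matches Atlas
  - task 3 (Research): project_id=1 -> matches Phoenix
  - task 4 (Implement): project_id=1 -> matches Phoenix
  - task 5 (Review): project_id=NULL, no match -> kept with NULL
  - task 6 (Document): project_id=1 -> matches Phoenix
  - task 7 (Setup): project_id=5 -> matches Nimbus
  - task 8 (Plan): project_id=5 -> matches Nimbus
Match against tasks (self):
  - task 1 (Train): parent_id=NULL -> NULL
  - task 2 (Migrate): parent_id=NULL -> NULL
  - task 3 (Research): parent_id=2 -> Migrate
  - task 4 (Implement): parent_id=1 -> Train
  - task 5 (Review): parent_id=4 -> Implement
  - task 6 (Document): parent_id=NULL -> NULL
  - task 7 (Setup): parent_id=5 -> Review
  - task 8 (Plan): parent_id=3 -> Research

SQL:
SELECT a.name, b.name AS project, c.name AS parent
FROM tasks a
LEFT JOIN projects b ON a.project_id = b.id
LEFT JOIN tasks c ON a.parent_id = c.id

Result:
name      | project | parent   
----------+---------+----------
Train     | Atlas   | NULL     
Migrate   | Atlas   | NULL     
Research  | Phoenix | Migrate  
Implement | Phoenix | Train    
Review    | NULL    | Implement
Document  | Phoenix | NULL     
Setup     | Nimbus  | Review   
Plan      | Nimbus  | Research 


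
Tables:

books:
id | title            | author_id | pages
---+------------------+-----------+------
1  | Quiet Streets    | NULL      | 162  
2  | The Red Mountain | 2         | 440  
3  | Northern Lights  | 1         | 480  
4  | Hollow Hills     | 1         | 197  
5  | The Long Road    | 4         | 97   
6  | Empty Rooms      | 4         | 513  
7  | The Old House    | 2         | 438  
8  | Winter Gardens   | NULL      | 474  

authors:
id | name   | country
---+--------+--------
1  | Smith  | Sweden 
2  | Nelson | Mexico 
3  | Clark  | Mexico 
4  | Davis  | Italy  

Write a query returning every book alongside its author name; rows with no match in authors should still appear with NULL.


LEFT JOIN keeps every row from books (the left table); where author_id has no match in authors, the author columns become NULL. Walk through each book:
  - book 1 (Quiet Streets): author_id=NULL, no match -> kept with NULL
  - book 2 (The Red Mountain): author_id=2 -> matches Nelson
  - book 3 (Northern Lights): author_id=1 -> matches Smith
  - book 4 (Hollow Hills): author_id=1 -> matches Smith
  - book 5 (The Long Road): author_id=4 -> matches Davis
  - book 6 (Empty Rooms): author_id=4 -> matches Davis
  - book 7 (The Old House): author_id=2 -> matches Nelson
  - book 8 (Winter Gardens): author_id=NULL, no match -> kept with NULL
All 8 rows appear; 2 have NULL author.

SQL:
SELECT a.title, b.name AS author
FROM books a
LEFT JOIN authors b ON a.author_id = b.id

Result:
title            | author
-----------------+-------
Quiet Streets    | NULL  
The Red Mountain | Nelson
Northern Lights  | Smith 
Hollow Hills     | Smith 
The Long Road    | Davis 
Empty Rooms      | Davis 
The Old House    | Nelson
Winter Gardens   | NULL  


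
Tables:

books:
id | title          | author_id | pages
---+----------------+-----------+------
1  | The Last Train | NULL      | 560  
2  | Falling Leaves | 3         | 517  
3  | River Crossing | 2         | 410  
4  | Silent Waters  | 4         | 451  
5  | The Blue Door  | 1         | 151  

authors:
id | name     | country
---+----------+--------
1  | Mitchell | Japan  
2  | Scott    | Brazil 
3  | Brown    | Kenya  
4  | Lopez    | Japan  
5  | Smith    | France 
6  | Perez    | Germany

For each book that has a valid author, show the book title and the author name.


INNER JOIN keeps only books rows whose author_id matches an id in authors. Walk through each book:
  - book 1 (The Last Train): author_id=NULL, no match -> dropped
  - book 2 (Falling Leaves): author_id=3 -> matches Brown
  - book 3 (River Crossing): author_id=2 -> matches Scott
  - book 4 (Silent Waters): author_id=4 -> matches Lopez
  - book 5 (The Blue Door): author_id=1 -> matches Mitchell
So 1 of 5 rows is dropped.

SQL:
SELECT a.title, b.name AS author
FROM books a
INNER JOIN authors b ON a.author_id = b.id

Result:
title          | author  
---------------+---------
Falling Leaves | Brown   
River Crossing | Scott   
Silent Waters  | Lopez   
The Blue Door  | Mitchell


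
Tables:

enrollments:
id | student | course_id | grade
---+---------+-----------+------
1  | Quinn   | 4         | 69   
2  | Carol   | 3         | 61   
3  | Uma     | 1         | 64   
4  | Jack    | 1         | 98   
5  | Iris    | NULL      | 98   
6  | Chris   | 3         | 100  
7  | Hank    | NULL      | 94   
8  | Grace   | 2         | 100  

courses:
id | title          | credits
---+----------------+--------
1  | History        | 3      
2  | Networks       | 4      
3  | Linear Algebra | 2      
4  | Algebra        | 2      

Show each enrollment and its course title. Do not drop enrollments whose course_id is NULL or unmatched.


LEFT JOIN keeps every row from enrollments (the left table); where course_id has no match in courses, the course columns become NULL. Walk through each enrollment:
  - enrollment 1 (Quinn): course_id=4 -> matches Algebra
  - enrollment 2 (Carol): course_id=3 -> matches Linear Algebra
  - enrollment 3 (Uma): course_id=1 -> matches History
  - enrollment 4 (Jack): course_id=1 -> matches History
  - enrollment 5 (Iris): course_id=NULL, no match -> kept with NULL
  - enrollment 6 (Chris): course_id=3 -> matches Linear Algebra
  - enrollment 7 (Hank): course_id=NULL, no match -> kept with NULL
  - enrollment 8 (Grace): course_id=2 -> matches Networks
All 8 rows appear; 2 have NULL course.

SQL:
SELECT a.student, b.title AS course
FROM enrollments a
LEFT JOIN courses b ON a.course_id = b.id

Result:
student | course        
--------+---------------
Quinn   | Algebra       
Carol   | Linear Algebra
Uma     | History       
Jack    | History       
Iris    | NULL          
Chris   | Linear Algebra
Hank    | NULL          
Grace   | Networks      


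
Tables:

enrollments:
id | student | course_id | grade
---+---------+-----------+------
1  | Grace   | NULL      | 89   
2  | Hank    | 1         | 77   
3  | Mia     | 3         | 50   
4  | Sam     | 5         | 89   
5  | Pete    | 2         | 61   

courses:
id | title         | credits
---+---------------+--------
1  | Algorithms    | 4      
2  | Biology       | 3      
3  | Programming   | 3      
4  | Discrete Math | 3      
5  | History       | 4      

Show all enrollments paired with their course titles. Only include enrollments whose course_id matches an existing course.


INNER JOIN keeps only enrollments rows whose course_id matches an id in courses. Walk through each enrollment:
  - enrollment 1 (Grace): course_id=NULL, no match -> dropped
  - enrollment 2 (Hank): course_id=1 -> matches Algorithms
  - enrollment 3 (Mia): course_id=3 -> matches Programming
  - enrollment 4 (Sam): course_id=5 -> matches History
  - enrollment 5 (Pete): course_id=2 -> matches Biology
So 1 of 5 rows is dropped.

SQL:
SELECT a.student, b.title AS course
FROM enrollments a
INNER JOIN courses b ON a.course_id = b.id

Result:
student | course     
--------+------------
Hank    | Algorithms 
Mia     | Programming
Sam     | History    
Pete    | Biology    


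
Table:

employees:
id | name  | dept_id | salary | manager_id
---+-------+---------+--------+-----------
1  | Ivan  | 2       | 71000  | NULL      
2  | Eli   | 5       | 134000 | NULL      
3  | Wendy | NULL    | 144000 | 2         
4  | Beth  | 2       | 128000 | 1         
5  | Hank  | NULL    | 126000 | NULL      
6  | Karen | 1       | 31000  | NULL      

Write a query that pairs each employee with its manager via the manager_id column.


This is a self-join: employees is joined to a second copy of itself, matching each row's manager_id to another row's id. Use LEFT JOIN so rows with manager_id=NULL are kept.
  - employee 1 (Ivan): manager_id=NULL -> NULL
  - employee 2 (Eli): manager_id=NULL -> NULL
  - employee 3 (Wendy): manager_id=2 -> Eli
  - employee 4 (Beth): manager_id=1 -> Ivan
  - employee 5 (Hank): manager_id=NULL -> NULL
  - employee 6 (Karen): manager_id=NULL -> NULL

SQL:
SELECT a.name AS item, b.name AS manager
FROM employees a
LEFT JOIN employees b ON a.manager_id = b.id

Result:
item  | manager
------+--------
Ivan  | NULL   
Eli   | NULL   
Wendy | Eli    
Beth  | Ivan   
Hank  | NULL   
Karen | NULL   


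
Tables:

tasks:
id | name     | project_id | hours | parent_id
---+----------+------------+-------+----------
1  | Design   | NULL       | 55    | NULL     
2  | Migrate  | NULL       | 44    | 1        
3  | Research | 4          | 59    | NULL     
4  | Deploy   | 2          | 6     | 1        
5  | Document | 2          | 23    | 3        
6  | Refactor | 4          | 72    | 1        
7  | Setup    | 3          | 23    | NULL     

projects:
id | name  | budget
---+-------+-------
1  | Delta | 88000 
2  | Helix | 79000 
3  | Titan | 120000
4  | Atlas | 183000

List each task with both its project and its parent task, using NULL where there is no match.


Two LEFT JOINs from the same base table tasks: one to projects via project_id, one to tasks itself via parent_id. Both are LEFT so every task is preserved.
Match against projects:
  - task 1 (Design): project_id=NULL, no match -> kept with NULL
  - task 2 (Migrate): project_id=NULL, no match -> kept with NULL
  - task 3 (Research): project_id=4 -> matches Atlas
  - task 4 (Deploy): project_id=2 -> matches Helix
  - task 5 (Document): project_id=2 -> matches Helix
  - task 6 (Refactor): project_id=4 -> matches Atlas
  - task 7 (Setup): project_id=3 -> matches Titan
Match against tasks (self):
  - task 1 (Design): parent_id=NULL -> NULL
  - task 2 (Migrate): parent_id=1 -> Design
  - task 3 (Research): parent_id=NULL -> NULL
  - task 4 (Deploy): parent_id=1 -> Design
  - task 5 (Document): parent_id=3 -> Research
  - task 6 (Refactor): parent_id=1 -> Design
  - task 7 (Setup): parent_id=NULL -> NULL

SQL:
SELECT a.name, b.name AS project, c.name AS parent
FROM tasks a
LEFT JOIN projects b ON a.project_id = b.id
LEFT JOIN tasks c ON a.parent_id = c.id

Result:
name     | project | parent  
---------+---------+---------
Design   | NULL    | NULL    
Migrate  | NULL    | Design  
Research | Atlas   | NULL    
Deploy   | Helix   | Design  
Document | Helix   | Research
Refactor | Atlas   | Design  
Setup    | Titan   | NULL    


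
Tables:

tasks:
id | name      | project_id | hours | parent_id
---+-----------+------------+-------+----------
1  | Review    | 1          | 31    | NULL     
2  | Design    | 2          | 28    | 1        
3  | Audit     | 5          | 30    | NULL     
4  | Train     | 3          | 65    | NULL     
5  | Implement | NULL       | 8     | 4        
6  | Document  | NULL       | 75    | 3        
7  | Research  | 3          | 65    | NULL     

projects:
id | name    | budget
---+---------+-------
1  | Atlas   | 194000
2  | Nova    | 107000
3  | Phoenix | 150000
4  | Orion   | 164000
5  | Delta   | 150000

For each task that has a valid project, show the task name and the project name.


INNER JOIN keeps only tasks rows whose project_id matches an id in projects. Walk through each task:
  - task 1 (Review): project_id=1 -> matches Atlas
  - task 2 (Design): project_id=2 -> matches Nova
  - task 3 (Audit): project_id=5 -> matches Delta
  - task 4 (Train): project_id=3 -> matches Phoenix
  - task 5 (Implement): project_id=NULL, no match -> dropped
  - task 6 (Document): project_id=NULL, no match -> dropped
  - task 7 (Research): project_id=3 -> matches Phoenix
So 2 of 7 rows are dropped.

SQL:
SELECT a.name, b.name AS project
FROM tasks a
INNER JOIN projects b ON a.project_id = b.id

Result:
name     | project
---------+--------
Review   | Atlas  
Design   | Nova   
Audit    | Delta  
Train    | Phoenix
Research | Phoenix


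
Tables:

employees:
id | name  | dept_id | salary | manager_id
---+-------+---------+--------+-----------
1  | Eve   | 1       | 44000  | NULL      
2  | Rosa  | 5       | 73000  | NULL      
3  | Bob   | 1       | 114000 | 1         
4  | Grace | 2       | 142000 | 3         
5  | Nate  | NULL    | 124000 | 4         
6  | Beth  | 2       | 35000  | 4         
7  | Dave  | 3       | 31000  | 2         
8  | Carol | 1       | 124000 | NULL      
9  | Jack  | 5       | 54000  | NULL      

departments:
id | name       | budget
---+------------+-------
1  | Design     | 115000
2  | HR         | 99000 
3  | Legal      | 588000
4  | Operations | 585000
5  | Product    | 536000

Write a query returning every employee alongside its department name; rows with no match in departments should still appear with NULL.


LEFT JOIN keeps every row from employees (the left table); where dept_id has no match in departments, the department columns become NULL. Walk through each employee:
  - employee 1 (Eve): dept_id=1 -> matches Design
  - employee 2 (Rosa): dept_id=5 -> matches Product
  - employee 3 (Bob): dept_id=1 -> matches Design
  - employee 4 (Grace): dept_id=2 -> matches HR
  - employee 5 (Nate): dept_id=NULL, no match -> kept with NULL
  - employee 6 (Beth): dept_id=2 -> matches HR
  - employee 7 (Dave): dept_id=3 -> matches Legal
  - employee 8 (Carol): dept_id=1 -> matches Design
  - employee 9 (Jack): dept_id=5 -> matches Product
All 9 rows appear; 1 has NULL department.

SQL:
SELECT a.name, b.name AS department
FROM employees a
LEFT JOIN departments b ON a.dept_id = b.id

Result:
name  | department
------+-----------
Eve   | Design    
Rosa  | Product   
Bob   | Design    
Grace | HR        
Nate  | NULL      
Beth  | HR        
Dave  | Legal     
Carol | Design    
Jack  | Product   


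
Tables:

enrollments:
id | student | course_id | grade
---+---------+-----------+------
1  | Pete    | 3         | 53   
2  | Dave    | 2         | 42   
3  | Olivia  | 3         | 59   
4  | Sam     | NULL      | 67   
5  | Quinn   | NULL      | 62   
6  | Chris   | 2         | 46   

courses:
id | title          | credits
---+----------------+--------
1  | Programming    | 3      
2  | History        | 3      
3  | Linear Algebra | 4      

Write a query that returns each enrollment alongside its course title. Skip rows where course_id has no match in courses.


INNER JOIN keeps only enrollments rows whose course_id matches an id in courses. Walk through each enrollment:
  - enrollment 1 (Pete): course_id=3 -> matches Linear Algebra
  - enrollment 2 (Dave): course_id=2 -> matches History
  - enrollment 3 (Olivia): course_id=3 -> matches Linear Algebra
  - enrollment 4 (Sam): course_id=NULL, no match -> dropped
  - enrollment 5 (Quinn): course_id=NULL, no match -> dropped
  - enrollment 6 (Chris): course_id=2 -> matches History
So 2 of 6 rows are dropped.

SQL:
SELECT a.student, b.title AS course
FROM enrollments a
INNER JOIN courses b ON a.course_id = b.id

Result:
student | course        
--------+---------------
Pete    | Linear Algebra
Dave    | History       
Olivia  | Linear Algebra
Chris   | History       


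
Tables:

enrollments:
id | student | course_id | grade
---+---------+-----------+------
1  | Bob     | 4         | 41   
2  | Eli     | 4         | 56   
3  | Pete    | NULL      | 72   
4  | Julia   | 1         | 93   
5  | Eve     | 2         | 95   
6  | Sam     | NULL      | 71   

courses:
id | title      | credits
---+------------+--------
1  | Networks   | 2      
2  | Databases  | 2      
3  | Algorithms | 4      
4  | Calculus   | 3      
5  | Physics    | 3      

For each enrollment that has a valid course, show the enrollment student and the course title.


INNER JOIN keeps only enrollments rows whose course_id matches an id in courses. Walk through each enrollment:
  - enrollment 1 (Bob): course_id=4 -> matches Calculus
  - enrollment 2 (Eli): course_id=4 -> matches Calculus
  - enrollment 3 (Pete): course_id=NULL, no match -> dropped
  - enrollment 4 (Julia): course_id=1 -> matches Networks
  - enrollment 5 (Eve): course_id=2 -> matches Databases
  - enrollment 6 (Sam): course_id=NULL, no match -> dropped
So 2 of 6 rows are dropped.

SQL:
SELECT a.student, b.title AS course
FROM enrollments a
INNER JOIN courses b ON a.course_id = b.id

Result:
student | course   
--------+----------
Bob     | Calculus 
Eli     | Calculus 
Julia   | Networks 
Eve     | Databases


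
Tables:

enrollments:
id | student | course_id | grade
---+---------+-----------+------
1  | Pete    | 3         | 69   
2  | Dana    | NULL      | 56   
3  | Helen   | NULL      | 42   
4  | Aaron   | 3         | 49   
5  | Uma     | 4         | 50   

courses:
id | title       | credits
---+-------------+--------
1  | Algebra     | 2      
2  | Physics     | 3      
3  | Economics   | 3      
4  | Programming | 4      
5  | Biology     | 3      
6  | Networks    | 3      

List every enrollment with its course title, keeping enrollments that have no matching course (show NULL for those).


LEFT JOIN keeps every row from enrollments (the left table); where course_id has no match in courses, the course columns become NULL. Walk through each enrollment:
  - enrollment 1 (Pete): course_id=3 -> matches Economics
  - enrollment 2 (Dana): course_id=NULL, no match -> kept with NULL
  - enrollment 3 (Helen): course_id=NULL, no match -> kept with NULL
  - enrollment 4 (Aaron): course_id=3 -> matches Economics
  - enrollment 5 (Uma): course_id=4 -> matches Programming
All 5 rows appear; 2 have NULL course.

SQL:
SELECT a.student, b.title AS course
FROM enrollments a
LEFT JOIN courses b ON a.course_id = b.id

Result:
student | course     
--------+------------
Pete    | Economics  
Dana    | NULL       
Helen   | NULL       
Aaron   | Economics  
Uma     | Programming


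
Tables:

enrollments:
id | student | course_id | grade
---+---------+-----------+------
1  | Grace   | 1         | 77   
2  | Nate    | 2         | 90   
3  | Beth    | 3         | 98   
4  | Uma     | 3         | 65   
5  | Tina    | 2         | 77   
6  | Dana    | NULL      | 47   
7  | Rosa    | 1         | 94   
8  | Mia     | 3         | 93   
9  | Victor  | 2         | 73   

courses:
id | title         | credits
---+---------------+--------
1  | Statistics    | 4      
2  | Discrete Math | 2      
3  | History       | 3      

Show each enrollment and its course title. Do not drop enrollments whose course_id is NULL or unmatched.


LEFT JOIN keeps every row from enrollments (the left table); where course_id has no match in courses, the course columns become NULL. Walk through each enrollment:
  - enrollment 1 (Grace): course_id=1 -> matches Statistics
  - enrollment 2 (Nate): course_id=2 -> matches Discrete Math
  - enrollment 3 (Beth): course_id=3 -> matches History
  - enrollment 4 (Uma): course_id=3 -> matches History
  - enrollment 5 (Tina): course_id=2 -> matches Discrete Math
  - enrollment 6 (Dana): course_id=NULL, no match -> kept with NULL
  - enrollment 7 (Rosa): course_id=1 -> matches Statistics
  - enrollment 8 (Mia): course_id=3 -> matches History
  - enrollment 9 (Victor): course_id=2 -> matches Discrete Math
All 9 rows appear; 1 has NULL course.

SQL:
SELECT a.student, b.title AS course
FROM enrollments a
LEFT JOIN courses b ON a.course_id = b.id

Result:
student | course       
--------+--------------
Grace   | Statistics   
Nate    | Discrete Math
Beth    | History      
Uma     | History      
Tina    | Discrete Math
Dana    | NULL         
Rosa    | Statistics   
Mia     | History      
Victor  | Discrete Math


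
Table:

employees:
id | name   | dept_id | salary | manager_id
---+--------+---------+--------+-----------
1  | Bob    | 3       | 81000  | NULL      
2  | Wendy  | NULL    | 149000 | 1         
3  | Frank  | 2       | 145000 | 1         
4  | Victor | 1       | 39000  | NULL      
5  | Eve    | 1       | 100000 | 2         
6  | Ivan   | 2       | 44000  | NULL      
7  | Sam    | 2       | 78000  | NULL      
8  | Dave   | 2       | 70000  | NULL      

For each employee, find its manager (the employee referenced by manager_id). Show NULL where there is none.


This is a self-join: employees is joined to a second copy of itself, matching each row's manager_id to another row's id. Use LEFT JOIN so rows with manager_id=NULL are kept.
  - employee 1 (Bob): manager_id=NULL -> NULL
  - employee 2 (Wendy): manager_id=1 -> Bob
  - employee 3 (Frank): manager_id=1 -> Bob
  - employee 4 (Victor): manager_id=NULL -> NULL
  - employee 5 (Eve): manager_id=2 -> Wendy
  - employee 6 (Ivan): manager_id=NULL -> NULL
  - employee 7 (Sam): manager_id=NULL -> NULL
  - employee 8 (Dave): manager_id=NULL -> NULL

SQL:
SELECT a.name AS item, b.name AS manager
FROM employees a
LEFT JOIN employees b ON a.manager_id = b.id

Result:
item   | manager
-------+--------
Bob    | NULL   
Wendy  | Bob    
Frank  | Bob    
Victor | NULL   
Eve    | Wendy  
Ivan   | NULL   
Sam    | NULL   
Dave   | NULL   


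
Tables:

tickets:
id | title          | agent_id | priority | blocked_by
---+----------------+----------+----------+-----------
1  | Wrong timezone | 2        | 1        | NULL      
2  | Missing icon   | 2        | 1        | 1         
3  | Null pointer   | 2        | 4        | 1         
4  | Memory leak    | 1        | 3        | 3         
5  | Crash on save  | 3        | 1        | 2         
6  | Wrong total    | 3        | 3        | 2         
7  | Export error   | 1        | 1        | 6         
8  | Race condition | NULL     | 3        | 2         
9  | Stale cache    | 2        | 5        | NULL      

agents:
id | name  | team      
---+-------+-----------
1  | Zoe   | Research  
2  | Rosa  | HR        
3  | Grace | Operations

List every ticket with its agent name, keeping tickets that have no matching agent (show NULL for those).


LEFT JOIN keeps every row from tickets (the left table); where agent_id has no match in agents, the agent columns become NULL. Walk through each ticket:
  - ticket 1 (Wrong timezone): agent_id=2 -> matches Rosa
  - ticket 2 (Missing icon): agent_id=2 -> matches Rosa
  - ticket 3 (Null pointer): agent_id=2 -> matches Rosa
  - ticket 4 (Memory leak): agent_id=1 -> matches Zoe
  - ticket 5 (Crash on save): agent_id=3 -> matches Grace
  - ticket 6 (Wrong total): agent_id=3 -> matches Grace
  - ticket 7 (Export error): agent_id=1 -> matches Zoe
  - ticket 8 (Race condition): agent_id=NULL, no match -> kept with NULL
  - ticket 9 (Stale cache): agent_id=2 -> matches Rosa
All 9 rows appear; 1 has NULL agent.

SQL:
SELECT a.title, b.name AS agent
FROM tickets a
LEFT JOIN agents b ON a.agent_id = b.id

Result:
title          | agent
---------------+------
Wrong timezone | Rosa 
Missing icon   | Rosa 
Null pointer   | Rosa 
Memory leak    | Zoe  
Crash on save  | Grace
Wrong total    | Grace
Export error   | Zoe  
Race condition | NULL 
Stale cache    | Rosa 


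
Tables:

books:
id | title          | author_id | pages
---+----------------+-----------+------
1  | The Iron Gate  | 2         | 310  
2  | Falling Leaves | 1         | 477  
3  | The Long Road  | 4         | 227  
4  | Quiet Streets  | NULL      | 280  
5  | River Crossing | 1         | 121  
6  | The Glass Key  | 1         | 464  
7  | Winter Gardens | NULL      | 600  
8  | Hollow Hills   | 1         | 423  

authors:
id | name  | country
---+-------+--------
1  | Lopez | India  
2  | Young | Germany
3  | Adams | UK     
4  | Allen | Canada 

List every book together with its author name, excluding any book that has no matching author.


INNER JOIN keeps only books rows whose author_id matches an id in authors. Walk through each book:
  - book 1 (The Iron Gate): author_id=2 -> matches Young
  - book 2 (Falling Leaves): author_id=1 -> matches Lopez
  - book 3 (The Long Road): author_id=4 -> matches Allen
  - book 4 (Quiet Streets): author_id=NULL, no match -> dropped
  - book 5 (River Crossing): author_id=1 -> matches Lopez
  - book 6 (The Glass Key): author_id=1 -> matches Lopez
  - book 7 (Winter Gardens): author_id=NULL, no match -> dropped
  - book 8 (Hollow Hills): author_id=1 -> matches Lopez
So 2 of 8 rows are dropped.

SQL:
SELECT a.title, b.name AS author
FROM books a
INNER JOIN authors b ON a.author_id = b.id

Result:
title          | author
---------------+-------
The Iron Gate  | Young 
Falling Leaves | Lopez 
The Long Road  | Allen 
River Crossing | Lopez 
The Glass Key  | Lopez 
Hollow Hills   | Lopez 


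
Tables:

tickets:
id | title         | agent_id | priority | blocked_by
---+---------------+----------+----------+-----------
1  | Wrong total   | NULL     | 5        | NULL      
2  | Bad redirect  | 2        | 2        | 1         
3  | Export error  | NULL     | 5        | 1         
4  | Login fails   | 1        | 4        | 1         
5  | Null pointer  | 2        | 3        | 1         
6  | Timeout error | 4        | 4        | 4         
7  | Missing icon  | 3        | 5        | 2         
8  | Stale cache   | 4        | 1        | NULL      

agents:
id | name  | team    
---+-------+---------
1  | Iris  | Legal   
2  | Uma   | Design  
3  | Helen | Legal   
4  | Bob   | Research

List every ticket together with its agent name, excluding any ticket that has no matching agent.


INNER JOIN keeps only tickets rows whose agent_id matches an id in agents. Walk through each ticket:
  - ticket 1 (Wrong total): agent_id=NULL, no match -> dropped
  - ticket 2 (Bad redirect): agent_id=2 -> matches Uma
  - ticket 3 (Export error): agent_id=NULL, no match -> dropped
  - ticket 4 (Login fails): agent_id=1 -> matches Iris
  - ticket 5 (Null pointer): agent_id=2 -> matches Uma
  - ticket 6 (Timeout error): agent_id=4 -> matches Bob
  - ticket 7 (Missing icon): agent_id=3 -> matches Helen
  - ticket 8 (Stale cache): agent_id=4 -> matches Bob
So 2 of 8 rows are dropped.

SQL:
SELECT a.title, b.name AS agent
FROM tickets a
INNER JOIN agents b ON a.agent_id = b.id

Result:
title         | agent
--------------+------
Bad redirect  | Uma  
Login fails   | Iris 
Null pointer  | Uma  
Timeout error | Bob  
Missing icon  | Helen
Stale cache   | Bob  


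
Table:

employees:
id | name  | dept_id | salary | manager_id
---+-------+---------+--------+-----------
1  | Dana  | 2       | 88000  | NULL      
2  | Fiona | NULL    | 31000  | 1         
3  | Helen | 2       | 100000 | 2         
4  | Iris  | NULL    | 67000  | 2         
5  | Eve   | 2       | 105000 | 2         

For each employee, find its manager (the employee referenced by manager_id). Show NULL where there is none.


This is a self-join: employees is joined to a second copy of itself, matching each row's manager_id to another row's id. Use LEFT JOIN so rows with manager_id=NULL are kept.
  - employee 1 (Dana): manager_id=NULL -> NULL
  - employee 2 (Fiona): manager_id=1 -> Dana
  - employee 3 (Helen): manager_id=2 -> Fiona
  - employee 4 (Iris): manager_id=2 -> Fiona
  - employee 5 (Eve): manager_id=2 -> Fiona

SQL:
SELECT a.name AS item, b.name AS manager
FROM employees a
LEFT JOIN employees b ON a.manager_id = b.id

Result:
item  | manager
------+--------
Dana  | NULL   
Fiona | Dana   
Helen | Fiona  
Iris  | Fiona  
Eve   | Fiona  


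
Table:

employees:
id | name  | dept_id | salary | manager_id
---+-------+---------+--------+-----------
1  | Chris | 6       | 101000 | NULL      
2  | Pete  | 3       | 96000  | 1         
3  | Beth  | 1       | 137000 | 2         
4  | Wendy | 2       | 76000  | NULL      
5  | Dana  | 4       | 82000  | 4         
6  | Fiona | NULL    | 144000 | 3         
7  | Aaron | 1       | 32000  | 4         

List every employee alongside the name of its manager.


This is a self-join: employees is joined to a second copy of itself, matching each row's manager_id to another row's id. Use LEFT JOIN so rows with manager_id=NULL are kept.
  - employee 1 (Chris): manager_id=NULL -> NULL
  - employee 2 (Pete): manager_id=1 -> Chris
  - employee 3 (Beth): manager_id=2 -> Pete
  - employee 4 (Wendy): manager_id=NULL -> NULL
  - employee 5 (Dana): manager_id=4 -> Wendy
  - employee 6 (Fiona): manager_id=3 -> Beth
  - employee 7 (Aaron): manager_id=4 -> Wendy

SQL:
SELECT a.name AS item, b.name AS manager
FROM employees a
LEFT JOIN employees b ON a.manager_id = b.id

Result:
item  | manager
------+--------
Chris | NULL   
Pete  | Chris  
Beth  | Pete   
Wendy | NULL   
Dana  | Wendy  
Fiona | Beth   
Aaron | Wendy  


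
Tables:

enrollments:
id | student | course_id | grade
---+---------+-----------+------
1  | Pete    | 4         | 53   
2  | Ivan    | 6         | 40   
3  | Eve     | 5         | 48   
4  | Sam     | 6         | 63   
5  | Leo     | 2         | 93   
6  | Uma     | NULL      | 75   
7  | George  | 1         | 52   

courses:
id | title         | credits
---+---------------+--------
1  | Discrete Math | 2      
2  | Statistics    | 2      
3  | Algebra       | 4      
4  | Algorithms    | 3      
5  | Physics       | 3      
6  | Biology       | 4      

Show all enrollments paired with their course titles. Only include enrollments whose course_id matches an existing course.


INNER JOIN keeps only enrollments rows whose course_id matches an id in courses. Walk through each enrollment:
  - enrollment 1 (Pete): course_id=4 -> matches Algorithms
  - enrollment 2 (Ivan): course_id=6 -> matches Biology
  - enrollment 3 (Eve): course_id=5 -> matches Physics
  - enrollment 4 (Sam): course_id=6 -> matches Biology
  - enrollment 5 (Leo): course_id=2 -> matches Statistics
  - enrollment 6 (Uma): course_id=NULL, no match -> dropped
  - enrollment 7 (George): course_id=1 -> matches Discrete Math
So 1 of 7 rows is dropped.

SQL:
SELECT a.student, b.title AS course
FROM enrollments a
INNER JOIN courses b ON a.course_id = b.id

Result:
student | course       
--------+--------------
Pete    | Algorithms   
Ivan    | Biology      
Eve     | Physics      
Sam     | Biology      
Leo     | Statistics   
George  | Discrete Math
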